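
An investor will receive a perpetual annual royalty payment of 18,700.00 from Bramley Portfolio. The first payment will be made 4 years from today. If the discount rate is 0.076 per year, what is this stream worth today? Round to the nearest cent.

Value at end of year 3: C / r = 18,700.00 / 0.076 = 246,052.6316
Discount to today: PV = 246,052.6316 / (1 + 0.076)^3 = 246,052.6316 / 1.245767 = 197,510.96

197510.96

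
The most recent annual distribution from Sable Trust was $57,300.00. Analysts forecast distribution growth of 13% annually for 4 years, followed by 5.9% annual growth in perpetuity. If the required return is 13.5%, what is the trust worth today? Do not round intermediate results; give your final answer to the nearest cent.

D_1 = 64749.00000
D_2 = 73166.37000
D_3 = 82677.99810
D_4 = 93426.13785
Terminal value at year 4: TV = D_4×(1+g_2)/(r−g_2) = 98938.27999/0.076 = 1301819.47350
P_0 = D_1/(1+r)^1 + D_2/(1+r)^2 + D_3/(1+r)^3 + D_4/(1+r)^4 + TV/(1+r)^4
    = 57047.57709 + 56796.26618 + 56546.06236 + 56296.96077 + 784453.70333 = 1011140.56974

$1011140.57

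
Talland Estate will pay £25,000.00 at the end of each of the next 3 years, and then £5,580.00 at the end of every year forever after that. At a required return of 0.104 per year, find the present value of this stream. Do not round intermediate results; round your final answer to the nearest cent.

PV of 3-year annuity: £25,000.00 × [1 − (1+0.104)^−3] / 0.104 = 61736.08448
Perpetuity value at year 3: £5,580.00 / 0.104 = 53653.84615
PV of perpetuity: 53653.84615 / (1+0.104)^3 = 39874.35210
Total PV = 61736.08448 + 39874.35210 = 101610.43657

£101610.44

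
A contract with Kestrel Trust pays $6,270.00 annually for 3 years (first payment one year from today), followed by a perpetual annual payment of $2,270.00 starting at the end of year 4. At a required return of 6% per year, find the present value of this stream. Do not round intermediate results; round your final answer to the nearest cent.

$48525.38

PV of 3-year annuity: $6,270.00 × [1 − (1+0.06)^−3] / 0.06 = 16759.78492
Perpetuity value at year 3: $2,270.00 / 0.06 = 37833.33333
PV of perpetuity: 37833.33333 / (1+0.06)^3 = 31765.59621
Total PV = 16759.78492 + 31765.59621 = 48525.38113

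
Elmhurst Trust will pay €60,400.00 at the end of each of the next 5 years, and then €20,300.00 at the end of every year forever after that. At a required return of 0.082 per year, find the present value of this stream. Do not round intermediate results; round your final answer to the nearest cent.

PV of 5-year annuity: €60,400.00 × [1 − (1+0.082)^−5] / 0.082 = 239893.80351
Perpetuity value at year 5: €20,300.00 / 0.082 = 247560.97561
PV of perpetuity: 247560.97561 / (1+0.082)^5 = 166934.41582
Total PV = 239893.80351 + 166934.41582 = 406828.21933

€406828.22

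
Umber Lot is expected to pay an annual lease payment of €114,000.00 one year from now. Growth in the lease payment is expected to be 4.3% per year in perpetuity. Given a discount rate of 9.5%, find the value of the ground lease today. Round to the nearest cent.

€2192307.69

Growing perpetuity: P = D₁ / (r − g) = €114,000.0000 / (0.095 − 0.043) = €2,192,307.69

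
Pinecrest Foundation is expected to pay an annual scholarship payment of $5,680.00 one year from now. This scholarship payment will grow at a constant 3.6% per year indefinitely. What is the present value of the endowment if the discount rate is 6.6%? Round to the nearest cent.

$189333.33

Growing perpetuity: P = D₁ / (r − g) = $5,680.0000 / (0.066 − 0.036) = $189,333.33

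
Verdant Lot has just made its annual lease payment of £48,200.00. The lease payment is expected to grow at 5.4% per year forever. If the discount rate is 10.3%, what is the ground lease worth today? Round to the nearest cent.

£1036791.84

D₁ = D₀ × (1 + g) = £48,200.00 × 1.054 = £50,802.8000
Growing perpetuity: P = D₁ / (r − g) = £50,802.8000 / (0.103 − 0.054) = £1,036,791.84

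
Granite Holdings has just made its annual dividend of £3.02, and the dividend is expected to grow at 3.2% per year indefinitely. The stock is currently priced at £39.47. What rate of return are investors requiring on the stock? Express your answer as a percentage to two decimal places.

11.10%

D₁ = £3.02 × 1.032 = £3.1166
P = D₁/(r − g) ⇒ r = D₁/P + g = £3.1166/£39.47 + 0.032 = 0.078962 + 0.032 = 0.110962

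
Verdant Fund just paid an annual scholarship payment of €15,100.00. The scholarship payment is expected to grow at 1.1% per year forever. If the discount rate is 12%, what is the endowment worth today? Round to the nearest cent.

D₁ = D₀ × (1 + g) = €15,100.00 × 1.011 = €15,266.1000
Growing perpetuity: P = D₁ / (r − g) = €15,266.1000 / (0.12 − 0.011) = €140,055.96

€140055.96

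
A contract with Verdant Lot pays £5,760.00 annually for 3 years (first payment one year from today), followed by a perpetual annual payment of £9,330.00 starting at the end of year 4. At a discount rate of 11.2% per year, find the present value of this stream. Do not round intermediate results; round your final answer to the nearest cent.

£74609.77

PV of 3-year annuity: £5,760.00 × [1 − (1+0.112)^−3] / 0.112 = 14026.97851
Perpetuity value at year 3: £9,330.00 / 0.112 = 83303.57143
PV of perpetuity: 83303.57143 / (1+0.112)^3 = 60582.78853
Total PV = 14026.97851 + 60582.78853 = 74609.76704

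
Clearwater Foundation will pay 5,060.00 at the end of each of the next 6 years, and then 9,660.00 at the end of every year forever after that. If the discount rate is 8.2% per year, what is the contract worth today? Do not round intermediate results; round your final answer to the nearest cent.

96668.04

PV of 6-year annuity: 5,060.00 × [1 − (1+0.082)^−6] / 0.082 = 23250.52095
Perpetuity value at year 6: 9,660.00 / 0.082 = 117804.87805
PV of perpetuity: 117804.87805 / (1+0.082)^6 = 73417.51986
Total PV = 23250.52095 + 73417.51986 = 96668.04082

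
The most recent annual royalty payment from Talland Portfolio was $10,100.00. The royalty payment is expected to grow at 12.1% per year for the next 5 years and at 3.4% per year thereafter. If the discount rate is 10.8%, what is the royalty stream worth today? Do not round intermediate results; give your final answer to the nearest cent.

D_1 = 11322.10000
D_2 = 12692.07410
D_3 = 14227.81507
D_4 = 15949.38069
D_5 = 17879.25575
Terminal value at year 5: TV = D_5×(1+g_2)/(r−g_2) = 18487.15045/0.074 = 249826.35741
P_0 = D_1/(1+r)^1 + D_2/(1+r)^2 + D_3/(1+r)^3 + D_4/(1+r)^4 + D_5/(1+r)^5 + TV/(1+r)^5
    = 10218.50181 + 10338.39397 + 10459.69282 + 10582.41485 + 10706.57676 + 149602.70763 = 201908.28784

$201908.29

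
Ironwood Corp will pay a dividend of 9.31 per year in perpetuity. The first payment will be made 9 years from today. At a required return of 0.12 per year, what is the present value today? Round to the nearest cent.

31.33

Value at end of year 8: C / r = 9.31 / 0.12 = 77.5833
Discount to today: PV = 77.5833 / (1 + 0.12)^8 = 77.5833 / 2.475963 = 31.33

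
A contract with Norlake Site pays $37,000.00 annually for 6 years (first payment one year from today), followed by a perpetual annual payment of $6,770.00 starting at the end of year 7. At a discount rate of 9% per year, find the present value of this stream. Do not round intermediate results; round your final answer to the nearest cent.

$210831.54

PV of 6-year annuity: $37,000.00 × [1 − (1+0.09)^−6] / 0.09 = 165978.98784
Perpetuity value at year 6: $6,770.00 / 0.09 = 75222.22222
PV of perpetuity: 75222.22222 / (1+0.09)^6 = 44852.55337
Total PV = 165978.98784 + 44852.55337 = 210831.54120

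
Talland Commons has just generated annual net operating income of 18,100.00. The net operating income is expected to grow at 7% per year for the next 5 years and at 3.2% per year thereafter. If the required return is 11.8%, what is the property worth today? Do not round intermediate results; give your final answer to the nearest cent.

253898.95

D_1 = 19367.00000
D_2 = 20722.69000
D_3 = 22173.27830
D_4 = 23725.40778
D_5 = 25386.18633
Terminal value at year 5: TV = D_5×(1+g_2)/(r−g_2) = 26198.54429/0.086 = 304634.23591
P_0 = D_1/(1+r)^1 + D_2/(1+r)^2 + D_3/(1+r)^3 + D_4/(1+r)^4 + D_5/(1+r)^5 + TV/(1+r)^5
    = 17322.89803 + 16579.16001 + 15867.35350 + 15186.10755 + 14534.11009 + 174409.32111 = 253898.95030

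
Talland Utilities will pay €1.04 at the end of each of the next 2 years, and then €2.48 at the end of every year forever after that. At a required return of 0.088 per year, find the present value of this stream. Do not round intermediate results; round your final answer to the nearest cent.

€25.64

PV of 2-year annuity: €1.04 × [1 − (1+0.088)^−2] / 0.088 = 1.83445
Perpetuity value at year 2: €2.48 / 0.088 = 28.18182
PV of perpetuity: 28.18182 / (1+0.088)^2 = 23.80736
Total PV = 1.83445 + 23.80736 = 25.64181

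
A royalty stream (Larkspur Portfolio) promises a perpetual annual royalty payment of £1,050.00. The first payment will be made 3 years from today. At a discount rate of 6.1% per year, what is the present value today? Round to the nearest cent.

£15290.75

Value at end of year 2: C / r = £1,050.00 / 0.061 = £17,213.1148
Discount to today: PV = £17,213.1148 / (1 + 0.061)^2 = £17,213.1148 / 1.125721 = £15,290.75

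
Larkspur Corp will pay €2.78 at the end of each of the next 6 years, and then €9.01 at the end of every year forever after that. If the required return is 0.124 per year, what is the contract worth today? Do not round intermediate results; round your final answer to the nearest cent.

PV of 6-year annuity: €2.78 × [1 − (1+0.124)^−6] / 0.124 = 11.30139
Perpetuity value at year 6: €9.01 / 0.124 = 72.66129
PV of perpetuity: 72.66129 / (1+0.124)^6 = 36.03340
Total PV = 11.30139 + 36.03340 = 47.33479

€47.33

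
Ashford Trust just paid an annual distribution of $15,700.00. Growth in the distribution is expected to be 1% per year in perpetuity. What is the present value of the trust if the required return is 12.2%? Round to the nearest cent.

D₁ = D₀ × (1 + g) = $15,700.00 × 1.01 = $15,857.0000
Growing perpetuity: P = D₁ / (r − g) = $15,857.0000 / (0.122 − 0.01) = $141,580.36

$141580.36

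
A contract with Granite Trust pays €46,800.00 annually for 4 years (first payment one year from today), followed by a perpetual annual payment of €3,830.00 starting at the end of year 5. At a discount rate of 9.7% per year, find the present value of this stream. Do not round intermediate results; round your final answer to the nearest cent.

€176582.94

PV of 4-year annuity: €46,800.00 × [1 − (1+0.097)^−4] / 0.097 = 149318.25030
Perpetuity value at year 4: €3,830.00 / 0.097 = 39484.53608
PV of perpetuity: 39484.53608 / (1+0.097)^4 = 27264.68782
Total PV = 149318.25030 + 27264.68782 = 176582.93812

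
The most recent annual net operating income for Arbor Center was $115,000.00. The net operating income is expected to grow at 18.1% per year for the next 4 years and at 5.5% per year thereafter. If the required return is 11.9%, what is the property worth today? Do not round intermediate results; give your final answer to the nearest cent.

D_1 = 135815.00000
D_2 = 160397.51500
D_3 = 189429.46522
D_4 = 223716.19842
Terminal value at year 4: TV = D_4×(1+g_2)/(r−g_2) = 236020.58933/0.064 = 3687821.70831
P_0 = D_1/(1+r)^1 + D_2/(1+r)^2 + D_3/(1+r)^3 + D_4/(1+r)^4 + TV/(1+r)^4
    = 121371.76050 + 128096.55867 + 135193.95513 + 142684.59429 + 2352066.35894 = 2879413.22752

$2879413.23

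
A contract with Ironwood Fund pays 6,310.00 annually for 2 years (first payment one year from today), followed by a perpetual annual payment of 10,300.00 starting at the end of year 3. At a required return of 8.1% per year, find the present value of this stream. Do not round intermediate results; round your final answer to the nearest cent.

120055.01

PV of 2-year annuity: 6,310.00 × [1 − (1+0.081)^−2] / 0.081 = 11236.99148
Perpetuity value at year 2: 10,300.00 / 0.081 = 127160.49383
PV of perpetuity: 127160.49383 / (1+0.081)^2 = 108818.01962
Total PV = 11236.99148 + 108818.01962 = 120055.01110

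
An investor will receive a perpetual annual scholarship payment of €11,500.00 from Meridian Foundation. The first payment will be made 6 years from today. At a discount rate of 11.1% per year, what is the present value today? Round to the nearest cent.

Value at end of year 5: C / r = €11,500.00 / 0.111 = €103,603.6036
Discount to today: PV = €103,603.6036 / (1 + 0.111)^5 = €103,603.6036 / 1.692662 = €61,207.49

€61207.49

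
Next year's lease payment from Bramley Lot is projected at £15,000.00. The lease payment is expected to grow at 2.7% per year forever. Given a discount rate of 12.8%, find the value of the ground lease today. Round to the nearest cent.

Growing perpetuity: P = D₁ / (r − g) = £15,000.0000 / (0.128 − 0.027) = £148,514.85

£148514.85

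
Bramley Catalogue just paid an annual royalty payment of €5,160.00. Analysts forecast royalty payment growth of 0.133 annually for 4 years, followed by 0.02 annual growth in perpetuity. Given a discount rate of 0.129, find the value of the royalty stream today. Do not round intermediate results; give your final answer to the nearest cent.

D_1 = 5846.28000
D_2 = 6623.83524
D_3 = 7504.80533
D_4 = 8502.94444
Terminal value at year 4: TV = D_4×(1+g_2)/(r−g_2) = 8673.00332/0.109 = 79568.83784
P_0 = D_1/(1+r)^1 + D_2/(1+r)^2 + D_3/(1+r)^3 + D_4/(1+r)^4 + TV/(1+r)^4
    = 5178.28167 + 5196.62810 + 5215.03954 + 5233.51621 + 48974.18836 = 69797.65387

€69797.65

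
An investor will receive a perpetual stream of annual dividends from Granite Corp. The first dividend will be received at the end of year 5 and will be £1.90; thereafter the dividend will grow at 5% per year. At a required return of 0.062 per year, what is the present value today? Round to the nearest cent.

Value at end of year 4: C₁ / (r − g) = £1.90 / (0.062 − 0.05) = £158.3333
Discount to today: PV = £158.3333 / (1 + 0.062)^4 = £158.3333 / 1.272032 = £124.47

£124.47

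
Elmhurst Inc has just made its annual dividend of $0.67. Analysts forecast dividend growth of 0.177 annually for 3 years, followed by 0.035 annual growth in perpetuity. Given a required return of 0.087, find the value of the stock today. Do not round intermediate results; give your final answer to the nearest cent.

$19.29

D_1 = 0.78859
D_2 = 0.92817
D_3 = 1.09246
Terminal value at year 3: TV = D_3×(1+g_2)/(r−g_2) = 1.13069/0.052 = 21.74409
P_0 = D_1/(1+r)^1 + D_2/(1+r)^2 + D_3/(1+r)^3 + TV/(1+r)^3
    = 0.72547 + 0.78554 + 0.85058 + 16.92983 = 19.29142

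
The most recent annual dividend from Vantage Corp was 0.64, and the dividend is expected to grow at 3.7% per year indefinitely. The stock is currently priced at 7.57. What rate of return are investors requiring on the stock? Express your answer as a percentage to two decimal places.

12.47%

D₁ = 0.64 × 1.037 = 0.6637
P = D₁/(r − g) ⇒ r = D₁/P + g = 0.6637/7.57 + 0.037 = 0.087672 + 0.037 = 0.124672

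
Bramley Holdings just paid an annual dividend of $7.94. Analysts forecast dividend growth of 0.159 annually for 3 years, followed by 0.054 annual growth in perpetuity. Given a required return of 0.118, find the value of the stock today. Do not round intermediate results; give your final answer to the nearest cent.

D_1 = 9.20246
D_2 = 10.66565
D_3 = 12.36149
Terminal value at year 3: TV = D_3×(1+g_2)/(r−g_2) = 13.02901/0.064 = 203.57828
P_0 = D_1/(1+r)^1 + D_2/(1+r)^2 + D_3/(1+r)^3 + TV/(1+r)^3
    = 8.23118 + 8.53304 + 8.84597 + 145.68205 = 171.29224

$171.29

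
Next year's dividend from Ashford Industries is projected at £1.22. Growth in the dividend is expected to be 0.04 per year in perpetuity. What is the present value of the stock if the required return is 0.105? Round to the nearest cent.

£18.77

Growing perpetuity: P = D₁ / (r − g) = £1.2200 / (0.105 − 0.04) = £18.77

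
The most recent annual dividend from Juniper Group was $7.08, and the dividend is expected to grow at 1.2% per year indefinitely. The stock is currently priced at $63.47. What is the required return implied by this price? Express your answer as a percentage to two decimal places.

D₁ = $7.08 × 1.012 = $7.1650
P = D₁/(r − g) ⇒ r = D₁/P + g = $7.1650/$63.47 + 0.012 = 0.112887 + 0.012 = 0.124887

12.49%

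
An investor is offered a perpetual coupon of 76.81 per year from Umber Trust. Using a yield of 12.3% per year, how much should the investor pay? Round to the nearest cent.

624.47

Level perpetuity: PV = C / r = 76.81 / 0.123 = 624.47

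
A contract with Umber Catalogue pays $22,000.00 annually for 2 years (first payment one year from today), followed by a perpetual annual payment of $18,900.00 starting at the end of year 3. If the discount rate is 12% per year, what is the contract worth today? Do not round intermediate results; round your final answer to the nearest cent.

PV of 2-year annuity: $22,000.00 × [1 − (1+0.12)^−2] / 0.12 = 37181.12245
Perpetuity value at year 2: $18,900.00 / 0.12 = 157500.00000
PV of perpetuity: 157500.00000 / (1+0.12)^2 = 125558.03571
Total PV = 37181.12245 + 125558.03571 = 162739.15816

$162739.16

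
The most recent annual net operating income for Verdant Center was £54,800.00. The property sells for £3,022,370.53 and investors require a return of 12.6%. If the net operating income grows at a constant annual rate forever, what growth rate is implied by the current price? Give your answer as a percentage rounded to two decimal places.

10.59%

P = D₀(1+g)/(r−g) ⇒ P(r−g) = D₀(1+g) ⇒ g(P+D₀) = P·r − D₀
g = (P·r − D₀)/(P + D₀) = (£3,022,370.53×0.126 − £54,800.00) / (£3,022,370.53 + £54,800.00) = 0.105948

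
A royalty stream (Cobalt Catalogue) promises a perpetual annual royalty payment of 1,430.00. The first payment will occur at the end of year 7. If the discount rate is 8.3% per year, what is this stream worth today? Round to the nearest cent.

Value at end of year 6: C / r = 1,430.00 / 0.083 = 17,228.9157
Discount to today: PV = 17,228.9157 / (1 + 0.083)^6 = 17,228.9157 / 1.613507 = 10,677.93

10677.93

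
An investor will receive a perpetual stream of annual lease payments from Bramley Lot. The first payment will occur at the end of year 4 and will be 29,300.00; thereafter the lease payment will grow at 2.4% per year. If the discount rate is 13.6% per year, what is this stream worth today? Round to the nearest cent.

Value at end of year 3: C₁ / (r − g) = 29,300.00 / (0.136 − 0.024) = 261,607.1429
Discount to today: PV = 261,607.1429 / (1 + 0.136)^3 = 261,607.1429 / 1.466003 = 178,449.20

178449.20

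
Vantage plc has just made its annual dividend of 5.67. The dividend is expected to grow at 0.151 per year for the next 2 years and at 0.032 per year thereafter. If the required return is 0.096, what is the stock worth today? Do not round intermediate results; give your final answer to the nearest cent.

113.04

D_1 = 6.52617
D_2 = 7.51162
Terminal value at year 2: TV = D_2×(1+g_2)/(r−g_2) = 7.75199/0.064 = 121.12490
P_0 = D_1/(1+r)^1 + D_2/(1+r)^2 + TV/(1+r)^2
    = 5.95453 + 6.25335 + 100.83524 = 113.04312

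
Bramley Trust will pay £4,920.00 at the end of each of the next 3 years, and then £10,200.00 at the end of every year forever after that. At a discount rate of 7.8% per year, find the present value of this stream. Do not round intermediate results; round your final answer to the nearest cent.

£117112.90

PV of 3-year annuity: £4,920.00 × [1 − (1+0.078)^−3] / 0.078 = 12725.21386
Perpetuity value at year 3: £10,200.00 / 0.078 = 130769.23077
PV of perpetuity: 130769.23077 / (1+0.078)^3 = 104387.68984
Total PV = 12725.21386 + 104387.68984 = 117112.90370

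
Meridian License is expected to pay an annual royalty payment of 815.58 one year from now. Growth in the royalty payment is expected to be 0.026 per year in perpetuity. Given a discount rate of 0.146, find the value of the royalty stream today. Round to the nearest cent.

Growing perpetuity: P = D₁ / (r − g) = 815.5800 / (0.146 − 0.026) = 6,796.50

6796.50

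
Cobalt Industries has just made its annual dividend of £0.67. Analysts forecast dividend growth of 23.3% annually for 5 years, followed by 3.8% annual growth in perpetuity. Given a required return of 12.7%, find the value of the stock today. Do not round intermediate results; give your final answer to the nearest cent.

£16.67

D_1 = 0.82611
D_2 = 1.01859
D_3 = 1.25593
D_4 = 1.54856
D_5 = 1.90937
Terminal value at year 5: TV = D_5×(1+g_2)/(r−g_2) = 1.98193/0.089 = 22.26884
P_0 = D_1/(1+r)^1 + D_2/(1+r)^2 + D_3/(1+r)^3 + D_4/(1+r)^4 + D_5/(1+r)^5 + TV/(1+r)^5
    = 0.73302 + 0.80196 + 0.87739 + 0.95991 + 1.05020 + 12.24836 = 16.67084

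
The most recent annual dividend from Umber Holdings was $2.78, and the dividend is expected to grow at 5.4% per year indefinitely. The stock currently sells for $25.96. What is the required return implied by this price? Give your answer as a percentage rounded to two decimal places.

16.69%

D₁ = $2.78 × 1.054 = $2.9301
P = D₁/(r − g) ⇒ r = D₁/P + g = $2.9301/$25.96 + 0.054 = 0.112871 + 0.054 = 0.166871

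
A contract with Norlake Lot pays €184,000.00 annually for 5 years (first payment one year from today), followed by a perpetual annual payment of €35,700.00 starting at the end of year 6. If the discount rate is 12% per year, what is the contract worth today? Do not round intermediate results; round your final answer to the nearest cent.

PV of 5-year annuity: €184,000.00 × [1 − (1+0.12)^−5] / 0.12 = 663278.82123
Perpetuity value at year 5: €35,700.00 / 0.12 = 297500.00000
PV of perpetuity: 297500.00000 / (1+0.12)^5 = 168809.48958
Total PV = 663278.82123 + 168809.48958 = 832088.31081

€832088.31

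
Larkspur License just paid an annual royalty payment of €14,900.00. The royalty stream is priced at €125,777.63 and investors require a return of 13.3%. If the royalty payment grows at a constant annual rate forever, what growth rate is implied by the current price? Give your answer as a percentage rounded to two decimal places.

1.30%

P = D₀(1+g)/(r−g) ⇒ P(r−g) = D₀(1+g) ⇒ g(P+D₀) = P·r − D₀
g = (P·r − D₀)/(P + D₀) = (€125,777.63×0.133 − €14,900.00) / (€125,777.63 + €14,900.00) = 0.012997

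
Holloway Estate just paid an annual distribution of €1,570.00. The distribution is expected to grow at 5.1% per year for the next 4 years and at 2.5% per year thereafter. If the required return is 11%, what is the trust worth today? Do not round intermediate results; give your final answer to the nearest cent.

D_1 = 1650.07000
D_2 = 1734.22357
D_3 = 1822.66897
D_4 = 1915.62509
Terminal value at year 4: TV = D_4×(1+g_2)/(r−g_2) = 1963.51572/0.085 = 23100.18490
P_0 = D_1/(1+r)^1 + D_2/(1+r)^2 + D_3/(1+r)^3 + D_4/(1+r)^4 + TV/(1+r)^4
    = 1486.54955 + 1407.53475 + 1332.71984 + 1261.88158 + 15216.80731 = 20705.49303

€20705.49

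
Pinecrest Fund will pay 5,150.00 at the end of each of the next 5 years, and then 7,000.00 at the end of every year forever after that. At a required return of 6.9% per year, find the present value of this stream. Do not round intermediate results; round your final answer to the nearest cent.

PV of 5-year annuity: 5,150.00 × [1 − (1+0.069)^−5] / 0.069 = 21172.67610
Perpetuity value at year 5: 7,000.00 / 0.069 = 101449.27536
PV of perpetuity: 101449.27536 / (1+0.069)^5 = 72670.88066
Total PV = 21172.67610 + 72670.88066 = 93843.55676

93843.56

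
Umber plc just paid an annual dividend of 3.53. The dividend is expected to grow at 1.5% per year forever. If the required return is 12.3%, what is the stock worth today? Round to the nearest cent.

D₁ = D₀ × (1 + g) = 3.53 × 1.015 = 3.5830
Growing perpetuity: P = D₁ / (r − g) = 3.5830 / (0.123 − 0.015) = 33.18

33.18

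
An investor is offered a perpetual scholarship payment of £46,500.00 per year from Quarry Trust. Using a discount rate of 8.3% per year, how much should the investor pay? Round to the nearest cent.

£560240.96

Level perpetuity: PV = C / r = £46,500.00 / 0.083 = £560,240.96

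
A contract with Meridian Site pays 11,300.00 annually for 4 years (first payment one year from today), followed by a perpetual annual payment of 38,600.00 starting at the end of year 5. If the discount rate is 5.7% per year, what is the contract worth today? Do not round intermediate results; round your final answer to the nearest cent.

581942.12

PV of 4-year annuity: 11,300.00 × [1 − (1+0.057)^−4] / 0.057 = 39426.18200
Perpetuity value at year 4: 38,600.00 / 0.057 = 677192.98246
PV of perpetuity: 677192.98246 / (1+0.057)^4 = 542515.93598
Total PV = 39426.18200 + 542515.93598 = 581942.11798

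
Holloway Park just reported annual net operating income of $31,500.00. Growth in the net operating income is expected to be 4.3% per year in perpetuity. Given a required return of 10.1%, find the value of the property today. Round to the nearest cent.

D₁ = D₀ × (1 + g) = $31,500.00 × 1.043 = $32,854.5000
Growing perpetuity: P = D₁ / (r − g) = $32,854.5000 / (0.101 − 0.043) = $566,456.90

$566456.90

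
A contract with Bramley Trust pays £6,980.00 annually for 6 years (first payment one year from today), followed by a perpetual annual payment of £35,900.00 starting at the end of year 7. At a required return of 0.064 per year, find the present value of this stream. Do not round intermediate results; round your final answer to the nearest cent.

PV of 6-year annuity: £6,980.00 × [1 − (1+0.064)^−6] / 0.064 = 33895.76594
Perpetuity value at year 6: £35,900.00 / 0.064 = 560937.50000
PV of perpetuity: 560937.50000 / (1+0.064)^6 = 386602.54338
Total PV = 33895.76594 + 386602.54338 = 420498.30932

£420498.31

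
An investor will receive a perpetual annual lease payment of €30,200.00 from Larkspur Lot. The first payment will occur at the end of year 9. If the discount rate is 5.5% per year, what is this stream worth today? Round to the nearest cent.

Value at end of year 8: C / r = €30,200.00 / 0.055 = €549,090.9091
Discount to today: PV = €549,090.9091 / (1 + 0.055)^8 = €549,090.9091 / 1.534687 = €357,787.02

€357787.02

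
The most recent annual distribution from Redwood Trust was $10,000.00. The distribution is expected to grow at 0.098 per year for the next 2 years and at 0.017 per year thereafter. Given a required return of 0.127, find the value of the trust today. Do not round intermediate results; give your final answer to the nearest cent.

D_1 = 10980.00000
D_2 = 12056.04000
Terminal value at year 2: TV = D_2×(1+g_2)/(r−g_2) = 12260.99268/0.11 = 111463.56982
P_0 = D_1/(1+r)^1 + D_2/(1+r)^2 + TV/(1+r)^2
    = 9742.67968 + 9491.98074 + 87757.67644 = 106992.33686

$106992.34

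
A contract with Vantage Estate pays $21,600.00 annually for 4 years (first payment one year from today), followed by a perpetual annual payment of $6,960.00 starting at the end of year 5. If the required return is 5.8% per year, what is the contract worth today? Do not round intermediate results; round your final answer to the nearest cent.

$170962.34

PV of 4-year annuity: $21,600.00 × [1 − (1+0.058)^−4] / 0.058 = 75190.33224
Perpetuity value at year 4: $6,960.00 / 0.058 = 120000.00000
PV of perpetuity: 120000.00000 / (1+0.058)^4 = 95772.00406
Total PV = 75190.33224 + 95772.00406 = 170962.33629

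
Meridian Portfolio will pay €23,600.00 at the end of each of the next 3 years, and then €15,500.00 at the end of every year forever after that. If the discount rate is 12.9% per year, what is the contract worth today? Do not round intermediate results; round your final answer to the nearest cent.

€139312.90

PV of 3-year annuity: €23,600.00 × [1 − (1+0.129)^−3] / 0.129 = 55817.95532
Perpetuity value at year 3: €15,500.00 / 0.129 = 120155.03876
PV of perpetuity: 120155.03876 / (1+0.129)^3 = 83494.94099
Total PV = 55817.95532 + 83494.94099 = 139312.89631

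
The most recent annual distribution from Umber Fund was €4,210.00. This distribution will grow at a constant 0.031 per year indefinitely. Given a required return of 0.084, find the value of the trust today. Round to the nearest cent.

€81896.42

D₁ = D₀ × (1 + g) = €4,210.00 × 1.031 = €4,340.5100
Growing perpetuity: P = D₁ / (r − g) = €4,340.5100 / (0.084 − 0.031) = €81,896.42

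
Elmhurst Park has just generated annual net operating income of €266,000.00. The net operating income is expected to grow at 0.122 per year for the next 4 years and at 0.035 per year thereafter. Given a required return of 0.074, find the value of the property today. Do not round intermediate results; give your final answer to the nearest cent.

D_1 = 298452.00000
D_2 = 334863.14400
D_3 = 375716.44757
D_4 = 421553.85417
Terminal value at year 4: TV = D_4×(1+g_2)/(r−g_2) = 436308.23907/0.039 = 11187390.74532
P_0 = D_1/(1+r)^1 + D_2/(1+r)^2 + D_3/(1+r)^3 + D_4/(1+r)^4 + TV/(1+r)^4
    = 277888.26816 + 290307.85556 + 303282.50832 + 316837.03383 + 8408367.43637 = 9596683.10224

€9596683.10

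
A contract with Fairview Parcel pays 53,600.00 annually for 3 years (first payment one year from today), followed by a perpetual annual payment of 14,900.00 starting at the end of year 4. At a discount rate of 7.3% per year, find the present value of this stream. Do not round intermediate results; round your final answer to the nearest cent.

PV of 3-year annuity: 53,600.00 × [1 − (1+0.073)^−3] / 0.073 = 139895.89568
Perpetuity value at year 3: 14,900.00 / 0.073 = 204109.58904
PV of perpetuity: 204109.58904 / (1+0.073)^3 = 165220.61804
Total PV = 139895.89568 + 165220.61804 = 305116.51372

305116.51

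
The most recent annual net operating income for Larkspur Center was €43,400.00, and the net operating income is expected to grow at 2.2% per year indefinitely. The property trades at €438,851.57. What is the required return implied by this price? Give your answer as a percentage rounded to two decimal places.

D₁ = €43,400.00 × 1.022 = €44,354.8000
P = D₁/(r − g) ⇒ r = D₁/P + g = €44,354.8000/€438,851.57 + 0.022 = 0.101070 + 0.022 = 0.123070

12.31%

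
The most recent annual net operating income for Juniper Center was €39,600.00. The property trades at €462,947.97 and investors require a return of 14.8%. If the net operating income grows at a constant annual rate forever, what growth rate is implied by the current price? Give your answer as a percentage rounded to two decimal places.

P = D₀(1+g)/(r−g) ⇒ P(r−g) = D₀(1+g) ⇒ g(P+D₀) = P·r − D₀
g = (P·r − D₀)/(P + D₀) = (€462,947.97×0.148 − €39,600.00) / (€462,947.97 + €39,600.00) = 0.057539

5.75%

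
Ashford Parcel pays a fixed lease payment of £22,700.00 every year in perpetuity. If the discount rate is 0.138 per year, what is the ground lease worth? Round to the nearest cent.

Level perpetuity: PV = C / r = £22,700.00 / 0.138 = £164,492.75

£164492.75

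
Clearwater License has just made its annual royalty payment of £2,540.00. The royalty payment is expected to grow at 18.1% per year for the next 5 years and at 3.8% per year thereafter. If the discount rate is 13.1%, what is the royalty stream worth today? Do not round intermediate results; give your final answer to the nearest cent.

D_1 = 2999.74000
D_2 = 3542.69294
D_3 = 4183.92036
D_4 = 4941.20995
D_5 = 5835.56895
Terminal value at year 5: TV = D_5×(1+g_2)/(r−g_2) = 6057.32057/0.093 = 65132.47923
P_0 = D_1/(1+r)^1 + D_2/(1+r)^2 + D_3/(1+r)^3 + D_4/(1+r)^4 + D_5/(1+r)^5 + TV/(1+r)^5
    = 2652.29001 + 2769.54421 + 2891.98206 + 3019.83273 + 3153.33550 + 35195.29300 = 49682.27750

£49682.28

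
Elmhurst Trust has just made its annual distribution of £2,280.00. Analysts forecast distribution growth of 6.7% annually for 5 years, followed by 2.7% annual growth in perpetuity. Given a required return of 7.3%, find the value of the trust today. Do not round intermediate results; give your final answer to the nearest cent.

D_1 = 2432.76000
D_2 = 2595.75492
D_3 = 2769.67050
D_4 = 2955.23842
D_5 = 3153.23940
Terminal value at year 5: TV = D_5×(1+g_2)/(r−g_2) = 3238.37686/0.046 = 70399.49698
P_0 = D_1/(1+r)^1 + D_2/(1+r)^2 + D_3/(1+r)^3 + D_4/(1+r)^4 + D_5/(1+r)^5 + TV/(1+r)^5
    = 2267.25070 + 2254.57269 + 2241.96557 + 2229.42895 + 2216.96243 + 49496.09610 = 60706.27645

£60706.28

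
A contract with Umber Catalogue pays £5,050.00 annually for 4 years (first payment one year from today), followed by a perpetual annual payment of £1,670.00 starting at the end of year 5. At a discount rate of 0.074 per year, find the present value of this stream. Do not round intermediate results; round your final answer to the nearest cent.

PV of 4-year annuity: £5,050.00 × [1 − (1+0.074)^−4] / 0.074 = 16952.08185
Perpetuity value at year 4: £1,670.00 / 0.074 = 22567.56757
PV of perpetuity: 22567.56757 / (1+0.074)^4 = 16961.63159
Total PV = 16952.08185 + 16961.63159 = 33913.71344

£33913.71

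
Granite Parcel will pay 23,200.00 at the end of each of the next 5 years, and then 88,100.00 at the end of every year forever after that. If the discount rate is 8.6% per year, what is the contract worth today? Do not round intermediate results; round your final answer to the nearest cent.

PV of 5-year annuity: 23,200.00 × [1 − (1+0.086)^−5] / 0.086 = 91184.32137
Perpetuity value at year 5: 88,100.00 / 0.086 = 1024418.60465
PV of perpetuity: 1024418.60465 / (1+0.086)^5 = 678154.00496
Total PV = 91184.32137 + 678154.00496 = 769338.32633

769338.33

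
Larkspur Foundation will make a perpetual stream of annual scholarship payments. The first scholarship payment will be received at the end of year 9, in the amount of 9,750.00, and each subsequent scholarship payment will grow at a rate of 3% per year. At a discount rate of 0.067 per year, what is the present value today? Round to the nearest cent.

Value at end of year 8: C₁ / (r − g) = 9,750.00 / (0.067 − 0.03) = 263,513.5135
Discount to today: PV = 263,513.5135 / (1 + 0.067)^8 = 263,513.5135 / 1.680023 = 156,851.09

156851.09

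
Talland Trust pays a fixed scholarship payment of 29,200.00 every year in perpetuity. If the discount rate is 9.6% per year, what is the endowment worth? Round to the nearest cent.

304166.67

Level perpetuity: PV = C / r = 29,200.00 / 0.096 = 304,166.67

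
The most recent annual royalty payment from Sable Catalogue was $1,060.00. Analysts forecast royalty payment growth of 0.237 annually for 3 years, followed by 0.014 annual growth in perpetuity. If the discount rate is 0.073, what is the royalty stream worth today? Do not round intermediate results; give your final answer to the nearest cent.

$32167.61

D_1 = 1311.22000
D_2 = 1621.97914
D_3 = 2006.38820
Terminal value at year 3: TV = D_3×(1+g_2)/(r−g_2) = 2034.47763/0.059 = 34482.67171
P_0 = D_1/(1+r)^1 + D_2/(1+r)^2 + D_3/(1+r)^3 + TV/(1+r)^3
    = 1222.01305 + 1408.78857 + 1624.11134 + 27912.69317 = 32167.60613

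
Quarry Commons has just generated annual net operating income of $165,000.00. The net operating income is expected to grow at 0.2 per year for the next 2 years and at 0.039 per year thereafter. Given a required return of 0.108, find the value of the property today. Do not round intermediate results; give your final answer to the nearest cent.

$3286532.73

D_1 = 198000.00000
D_2 = 237600.00000
Terminal value at year 2: TV = D_2×(1+g_2)/(r−g_2) = 246866.40000/0.069 = 3577773.91304
P_0 = D_1/(1+r)^1 + D_2/(1+r)^2 + TV/(1+r)^2
    = 178700.36101 + 193538.29712 + 2914294.06828 = 3286532.72642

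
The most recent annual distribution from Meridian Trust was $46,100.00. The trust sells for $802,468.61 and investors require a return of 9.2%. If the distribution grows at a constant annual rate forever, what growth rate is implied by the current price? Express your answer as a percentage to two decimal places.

3.27%

P = D₀(1+g)/(r−g) ⇒ P(r−g) = D₀(1+g) ⇒ g(P+D₀) = P·r − D₀
g = (P·r − D₀)/(P + D₀) = ($802,468.61×0.092 − $46,100.00) / ($802,468.61 + $46,100.00) = 0.032675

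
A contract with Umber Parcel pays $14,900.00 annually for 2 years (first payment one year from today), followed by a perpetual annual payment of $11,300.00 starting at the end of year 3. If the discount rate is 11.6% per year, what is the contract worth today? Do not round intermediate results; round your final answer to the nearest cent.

$103530.11

PV of 2-year annuity: $14,900.00 × [1 − (1+0.116)^−2] / 0.116 = 25314.74416
Perpetuity value at year 2: $11,300.00 / 0.116 = 97413.79310
PV of perpetuity: 97413.79310 / (1+0.116)^2 = 78215.36297
Total PV = 25314.74416 + 78215.36297 = 103530.10713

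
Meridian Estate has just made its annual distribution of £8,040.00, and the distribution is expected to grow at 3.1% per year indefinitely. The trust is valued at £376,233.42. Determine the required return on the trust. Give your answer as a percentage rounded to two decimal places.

D₁ = £8,040.00 × 1.031 = £8,289.2400
P = D₁/(r − g) ⇒ r = D₁/P + g = £8,289.2400/£376,233.42 + 0.031 = 0.022032 + 0.031 = 0.053032

5.30%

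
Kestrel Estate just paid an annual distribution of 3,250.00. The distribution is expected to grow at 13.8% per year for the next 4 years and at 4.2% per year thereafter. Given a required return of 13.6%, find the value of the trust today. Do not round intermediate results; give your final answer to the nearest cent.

D_1 = 3698.50000
D_2 = 4208.89300
D_3 = 4789.72023
D_4 = 5450.70163
Terminal value at year 4: TV = D_4×(1+g_2)/(r−g_2) = 5679.63109/0.094 = 60421.60739
P_0 = D_1/(1+r)^1 + D_2/(1+r)^2 + D_3/(1+r)^3 + D_4/(1+r)^4 + TV/(1+r)^4
    = 3255.72183 + 3261.45374 + 3267.19573 + 3272.94784 + 36280.97496 = 49338.29409

49338.29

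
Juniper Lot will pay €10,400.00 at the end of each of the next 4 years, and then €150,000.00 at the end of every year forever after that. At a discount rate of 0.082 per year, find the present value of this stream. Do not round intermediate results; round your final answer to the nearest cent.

€1368946.32

PV of 4-year annuity: €10,400.00 × [1 − (1+0.082)^−4] / 0.082 = 34293.32768
Perpetuity value at year 4: €150,000.00 / 0.082 = 1829268.29268
PV of perpetuity: 1829268.29268 / (1+0.082)^4 = 1334652.98954
Total PV = 34293.32768 + 1334652.98954 = 1368946.31722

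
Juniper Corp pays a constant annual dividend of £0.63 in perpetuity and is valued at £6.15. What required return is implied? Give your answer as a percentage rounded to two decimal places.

P = C/r ⇒ r = C/P = £0.63/£6.15 = 0.102439

10.24%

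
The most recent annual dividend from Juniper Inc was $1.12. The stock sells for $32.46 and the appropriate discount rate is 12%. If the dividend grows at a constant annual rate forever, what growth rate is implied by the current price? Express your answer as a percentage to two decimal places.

P = D₀(1+g)/(r−g) ⇒ P(r−g) = D₀(1+g) ⇒ g(P+D₀) = P·r − D₀
g = (P·r − D₀)/(P + D₀) = ($32.46×0.12 − $1.12) / ($32.46 + $1.12) = 0.082644

8.26%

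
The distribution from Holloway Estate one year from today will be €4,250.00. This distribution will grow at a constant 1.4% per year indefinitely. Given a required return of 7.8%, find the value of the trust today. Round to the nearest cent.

Growing perpetuity: P = D₁ / (r − g) = €4,250.0000 / (0.078 − 0.014) = €66,406.25

€66406.25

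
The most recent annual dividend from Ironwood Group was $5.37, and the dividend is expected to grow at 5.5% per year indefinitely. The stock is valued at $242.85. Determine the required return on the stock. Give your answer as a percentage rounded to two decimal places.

7.83%

D₁ = $5.37 × 1.055 = $5.6654
P = D₁/(r − g) ⇒ r = D₁/P + g = $5.6654/$242.85 + 0.055 = 0.023329 + 0.055 = 0.078329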